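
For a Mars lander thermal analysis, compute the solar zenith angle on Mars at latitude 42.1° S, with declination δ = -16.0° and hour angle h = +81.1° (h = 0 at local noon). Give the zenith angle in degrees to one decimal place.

cos θ_z = sin ϕ sin δ + cos ϕ cos δ cos h = 0.184795 + 0.110345 = 0.295140.
θ_z = arccos(0.295140) = 72.8°.

θ_z = 72.8°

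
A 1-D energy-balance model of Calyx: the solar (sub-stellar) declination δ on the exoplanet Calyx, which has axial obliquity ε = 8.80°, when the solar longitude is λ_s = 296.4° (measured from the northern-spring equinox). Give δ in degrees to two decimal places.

δ = -7.88°

sin δ = sin ε · sin λ_s = sin 8.80° × sin 296.4° = -0.137031.
δ = arcsin(-0.137031) = -7.88°.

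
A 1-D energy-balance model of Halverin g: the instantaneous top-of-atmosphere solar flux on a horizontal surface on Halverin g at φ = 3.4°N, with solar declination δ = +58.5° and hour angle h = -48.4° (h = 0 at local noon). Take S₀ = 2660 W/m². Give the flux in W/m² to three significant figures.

cos θ_z = sin φ sin δ + cos φ cos δ cos h = 0.050567 + 0.346290 = 0.396857.
Flux = S₀ · cos θ_z = 2660 × 0.396857 = 1056 W/m².

1.06e+03 W/m²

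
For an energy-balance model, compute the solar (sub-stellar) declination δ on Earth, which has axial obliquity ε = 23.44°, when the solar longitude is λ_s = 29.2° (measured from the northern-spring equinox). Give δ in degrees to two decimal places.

sin δ = sin ε · sin λ_s = sin 23.44° × sin 29.2° = 0.194065.
δ = arcsin(0.194065) = +11.19°.

δ = +11.19°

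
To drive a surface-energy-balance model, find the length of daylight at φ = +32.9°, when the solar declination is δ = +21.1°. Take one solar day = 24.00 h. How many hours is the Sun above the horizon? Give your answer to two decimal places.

cos H₀ = −tan φ · tan δ = −tan(+32.9°) × tan(+21.100°) = -0.2496, so H₀ = 1.8231 rad = 104.46°.
Daylight = 2H₀/(2π) × 24.00 h = (1.8231/π) × 24.00 = 13.93 h.

13.93 h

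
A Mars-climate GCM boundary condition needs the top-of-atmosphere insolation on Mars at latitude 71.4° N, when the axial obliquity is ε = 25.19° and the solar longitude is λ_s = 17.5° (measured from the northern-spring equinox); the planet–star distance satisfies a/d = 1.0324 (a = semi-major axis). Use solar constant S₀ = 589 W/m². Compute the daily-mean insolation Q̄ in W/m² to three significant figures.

Q̄ ≈ 106 W/m²

Solar declination: sin δ = sin ε · sin λ_s = sin 25.19° × sin 17.5° = 0.12799, so δ = +7.353°.
cos H₀ = −tan(+71.4°) tan(+7.353°) = -0.3835, H₀ = 1.9643 rad.
Bracket: H₀ sin φ sin δ + cos φ cos δ sin H₀ = 1.9643×0.94777×0.12799 + 0.31896×0.99178×0.92356 = 0.238280 + 0.292157 = 0.530437.
Inverse-square distance factor (a/d)² = 1.0324² = 1.065850.
Q̄ = (S₀/π) × 1.065850 × [bracket] = (589/π) × 1.065850 × 0.530437 = 106.0 W/m².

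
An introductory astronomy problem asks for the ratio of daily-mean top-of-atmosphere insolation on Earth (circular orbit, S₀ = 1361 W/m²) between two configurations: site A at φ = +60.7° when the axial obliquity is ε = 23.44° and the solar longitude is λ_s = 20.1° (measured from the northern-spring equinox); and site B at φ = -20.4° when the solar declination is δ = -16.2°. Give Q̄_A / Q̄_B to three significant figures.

Q̄_A / Q̄_B ≈ 0.649

— Configuration A (φ=+60.7°):
Solar declination: sin δ = sin ε · sin λ_s = sin 23.44° × sin 20.1° = 0.13670, so δ = +7.857°.
cos H₀ = −tan(+60.7°) tan(+7.857°) = -0.2459, H₀ = 1.8193 rad.
Bracket: H₀ sin φ sin δ + cos φ cos δ sin H₀ = 1.8193×0.87207×0.13670 + 0.48938×0.99061×0.96929 = 0.216882 + 0.469897 = 0.686779.
Q̄ = (S₀/π) × [bracket] = (1361/π) × 0.686779 = 297.53 W/m².
— Configuration B (φ=-20.4°):
cos H₀ = −tan(-20.4°) tan(-16.200°) = -0.1080, H₀ = 1.6791 rad.
Bracket: H₀ sin φ sin δ + cos φ cos δ sin H₀ = 1.6791×-0.34857×-0.27899 + 0.93728×0.96029×0.99415 = 0.163288 + 0.894795 = 1.058083.
Q̄ = (S₀/π) × [bracket] = (1361/π) × 1.058083 = 458.38 W/m².
Ratio Q̄_A / Q̄_B = 297.53 / 458.38 = 0.6491.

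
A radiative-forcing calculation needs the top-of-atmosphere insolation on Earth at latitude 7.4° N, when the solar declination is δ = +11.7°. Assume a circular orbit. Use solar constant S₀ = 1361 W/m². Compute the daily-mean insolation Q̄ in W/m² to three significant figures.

Q̄ ≈ 439 W/m²

cos H₀ = −tan(+7.4°) tan(+11.700°) = -0.0269, H₀ = 1.5977 rad.
Bracket: H₀ sin φ sin δ + cos φ cos δ sin H₀ = 1.5977×0.12880×0.20279 + 0.99167×0.97922×0.99964 = 0.041731 + 0.970714 = 1.012445.
Q̄ = (S₀/π) × [bracket] = (1361/π) × 1.012445 = 438.6 W/m².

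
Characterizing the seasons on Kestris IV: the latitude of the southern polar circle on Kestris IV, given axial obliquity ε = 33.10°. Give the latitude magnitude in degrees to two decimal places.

56.90°

The polar circle is the lowest latitude that experiences at least one full rotation of continuous darkness at the northern-summer solstice; it lies at |φ| = 90° − ε = 90° − 33.10° = 56.90°.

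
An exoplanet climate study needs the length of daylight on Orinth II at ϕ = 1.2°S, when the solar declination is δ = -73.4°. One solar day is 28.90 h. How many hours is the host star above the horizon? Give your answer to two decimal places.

cos h₀ = −tan ϕ · tan δ = −tan(-1.2°) × tan(-73.400°) = -0.0703, so h₀ = 1.6411 rad = 94.03°.
Daylight = 2h₀/(2π) × 28.90 h = (1.6411/π) × 28.90 = 15.10 h.

15.10 h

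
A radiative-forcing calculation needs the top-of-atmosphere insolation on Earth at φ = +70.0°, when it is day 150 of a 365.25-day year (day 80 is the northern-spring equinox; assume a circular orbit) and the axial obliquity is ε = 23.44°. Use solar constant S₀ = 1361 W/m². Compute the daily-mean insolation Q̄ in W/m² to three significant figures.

Q̄ ≈ 475 W/m²

Solar longitude: λ_s = 360° × (150 − 80)/365.25 = 68.994°.
sin δ = sin 23.44° × sin 68.994° = 0.37135, so δ = +21.799°.
cos H₀ = −tan(+70.0°) tan(+21.799°) = -1.0989 ≤ −1 ⇒ polar day, H₀ = π.
Bracket: H₀ sin φ sin δ + cos φ cos δ sin H₀ = 3.1416×0.93969×0.37135 + 0.34202×0.92849×0.00000 = 1.096274 + 0.000000 = 1.096274.
Q̄ = (S₀/π) × [bracket] = (1361/π) × 1.096274 = 474.9 W/m².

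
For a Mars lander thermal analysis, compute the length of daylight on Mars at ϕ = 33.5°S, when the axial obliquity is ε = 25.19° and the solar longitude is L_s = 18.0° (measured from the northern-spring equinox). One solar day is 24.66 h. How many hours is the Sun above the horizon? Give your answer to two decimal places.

Solar declination: sin δ = sin ε · sin L_s = sin 25.19° × sin 18.0° = 0.13152, so δ = +7.558°.
cos h₀ = −tan ϕ · tan δ = −tan(-33.5°) × tan(+7.558°) = 0.0878, so h₀ = 1.4829 rad = 84.96°.
Daylight = 2h₀/(2π) × 24.66 h = (1.4829/π) × 24.66 = 11.64 h.

11.64 h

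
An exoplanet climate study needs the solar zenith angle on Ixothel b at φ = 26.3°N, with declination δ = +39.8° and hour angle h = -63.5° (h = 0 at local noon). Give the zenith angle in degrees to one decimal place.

cos θ_z = sin φ sin δ + cos φ cos δ cos h = 0.283614 + 0.307321 = 0.590935.
θ_z = arccos(0.590935) = 53.8°.

θ_z = 53.8°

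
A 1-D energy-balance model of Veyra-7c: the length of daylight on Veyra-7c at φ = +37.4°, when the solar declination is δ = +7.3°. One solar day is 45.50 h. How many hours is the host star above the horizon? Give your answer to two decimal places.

24.17 h

cos H₀ = −tan φ · tan δ = −tan(+37.4°) × tan(+7.300°) = -0.0979, so H₀ = 1.6689 rad = 95.62°.
Daylight = 2H₀/(2π) × 45.50 h = (1.6689/π) × 45.50 = 24.17 h.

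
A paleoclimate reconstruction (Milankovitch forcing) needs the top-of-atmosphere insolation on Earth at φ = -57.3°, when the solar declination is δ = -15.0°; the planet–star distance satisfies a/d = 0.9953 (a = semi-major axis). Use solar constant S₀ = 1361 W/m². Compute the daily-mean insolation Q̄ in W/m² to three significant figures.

Q̄ ≈ 391 W/m²

cos H₀ = −tan(-57.3°) tan(-15.000°) = -0.4174, H₀ = 2.0013 rad.
Bracket: H₀ sin φ sin δ + cos φ cos δ sin H₀ = 2.0013×-0.84151×-0.25882 + 0.54024×0.96593×0.90873 = 0.435882 + 0.474206 = 0.910088.
Inverse-square distance factor (a/d)² = 0.9953² = 0.990622.
Q̄ = (S₀/π) × 0.990622 × [bracket] = (1361/π) × 0.990622 × 0.910088 = 390.6 W/m².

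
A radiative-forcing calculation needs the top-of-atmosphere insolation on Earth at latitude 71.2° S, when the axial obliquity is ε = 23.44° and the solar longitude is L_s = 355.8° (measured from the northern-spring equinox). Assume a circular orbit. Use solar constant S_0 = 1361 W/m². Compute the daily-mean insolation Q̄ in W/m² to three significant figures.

Q̄ ≈ 159 W/m²

Solar declination: sin δ = sin ε · sin L_s = sin 23.44° × sin 355.8° = -0.02913, so δ = -1.669°.
cos h₀ = −tan(-71.2°) tan(-1.669°) = -0.0856, h₀ = 1.6565 rad.
Bracket: h₀ sin ϕ sin δ + cos ϕ cos δ sin h₀ = 1.6565×-0.94665×-0.02913 + 0.32227×0.99958×0.99633 = 0.045680 + 0.320952 = 0.366632.
Q̄ = (S_0/π) × [bracket] = (1361/π) × 0.366632 = 158.8 W/m².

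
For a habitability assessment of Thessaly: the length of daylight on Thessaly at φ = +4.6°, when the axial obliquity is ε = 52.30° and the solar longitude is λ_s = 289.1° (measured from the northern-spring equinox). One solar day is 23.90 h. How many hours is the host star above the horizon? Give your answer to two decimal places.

Solar declination: sin δ = sin ε · sin λ_s = sin 52.30° × sin 289.1° = -0.74767, so δ = -48.389°.
cos H₀ = −tan φ · tan δ = −tan(+4.6°) × tan(-48.389°) = 0.0906, so H₀ = 1.4801 rad = 84.80°.
Daylight = 2H₀/(2π) × 23.90 h = (1.4801/π) × 23.90 = 11.26 h.

11.26 h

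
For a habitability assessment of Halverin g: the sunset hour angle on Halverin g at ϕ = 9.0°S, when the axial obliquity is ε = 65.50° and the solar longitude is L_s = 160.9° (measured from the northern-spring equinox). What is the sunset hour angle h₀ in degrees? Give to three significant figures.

Solar declination: sin δ = sin ε · sin L_s = sin 65.50° × sin 160.9° = 0.29776, so δ = +17.323°.
cos h₀ = −tan ϕ · tan δ = −tan(-9.0°) × tan(+17.323°) = 0.0494, so h₀ = 1.5214 rad = 87.17°.

h₀ = 87.2°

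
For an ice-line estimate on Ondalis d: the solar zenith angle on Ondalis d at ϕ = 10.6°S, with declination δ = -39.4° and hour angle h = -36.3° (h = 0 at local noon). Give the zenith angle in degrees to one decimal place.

cos θ_z = sin ϕ sin δ + cos ϕ cos δ cos h = 0.116760 + 0.612141 = 0.728901.
θ_z = arccos(0.728901) = 43.2°.

θ_z = 43.2°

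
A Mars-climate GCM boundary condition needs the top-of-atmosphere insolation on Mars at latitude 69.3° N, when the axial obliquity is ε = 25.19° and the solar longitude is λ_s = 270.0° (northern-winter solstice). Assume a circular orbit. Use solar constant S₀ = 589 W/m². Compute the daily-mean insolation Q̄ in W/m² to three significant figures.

Solar declination: sin δ = sin ε · sin λ_s = sin 25.19° × sin 270.0° = -0.42562, so δ = -25.190°.
cos H₀ = −tan(+69.3°) tan(-25.190°) = 1.2447 ≥ 1 ⇒ polar night, H₀ = 0 and Q̄ = 0.

Q̄ ≈ 0.00 W/m²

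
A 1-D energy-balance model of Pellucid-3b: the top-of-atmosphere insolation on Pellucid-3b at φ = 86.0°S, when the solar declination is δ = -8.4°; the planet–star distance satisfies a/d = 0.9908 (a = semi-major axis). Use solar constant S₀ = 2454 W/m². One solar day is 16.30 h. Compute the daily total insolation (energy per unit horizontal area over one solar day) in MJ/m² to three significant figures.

cos H₀ = −tan(-86.0°) tan(-8.400°) = -2.1117 ≤ −1 ⇒ polar day, H₀ = π.
Bracket: H₀ sin φ sin δ + cos φ cos δ sin H₀ = 3.1416×-0.99756×-0.14608 + 0.06976×0.98927×0.00000 = 0.457805 + 0.000000 = 0.457805.
Inverse-square distance factor (a/d)² = 0.9908² = 0.981685.
Q̄ = (S₀/π) × 0.981685 × [bracket] = (2454/π) × 0.981685 × 0.457805 = 351.06 W/m².
Daily total = Q̄ × 16.30 h × 3600 s/h = 351.06 × 16.30 × 3600 / 10⁶ = 20.60 MJ/m².

20.6 MJ/m²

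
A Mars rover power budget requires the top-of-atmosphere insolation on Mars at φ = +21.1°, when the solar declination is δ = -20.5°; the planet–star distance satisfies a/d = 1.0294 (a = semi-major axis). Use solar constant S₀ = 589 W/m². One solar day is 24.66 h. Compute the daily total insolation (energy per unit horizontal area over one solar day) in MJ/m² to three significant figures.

cos H₀ = −tan(+21.1°) tan(-20.500°) = 0.1443, H₀ = 1.4260 rad.
Bracket: H₀ sin φ sin δ + cos φ cos δ sin H₀ = 1.4260×0.36000×-0.35021 + 0.93295×0.93667×0.98954 = -0.179784 + 0.864726 = 0.684942.
Inverse-square distance factor (a/d)² = 1.0294² = 1.059664.
Q̄ = (S₀/π) × 1.059664 × [bracket] = (589/π) × 1.059664 × 0.684942 = 136.08 W/m².
Daily total = Q̄ × 24.66 h × 3600 s/h = 136.08 × 24.66 × 3600 / 10⁶ = 12.08 MJ/m².

12.1 MJ/m²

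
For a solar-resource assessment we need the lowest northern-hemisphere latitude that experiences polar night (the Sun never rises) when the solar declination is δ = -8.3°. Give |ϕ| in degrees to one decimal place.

|ϕ| = 81.7°

Polar night requires cos h₀ = −tan ϕ tan δ ≥ 1, i.e. tan ϕ tan δ ≤ −1.
The boundary is |tan ϕ| · |tan δ| = 1, so |ϕ| = 90° − |δ| = 90° − 8.3° = 81.7° in the northern hemisphere.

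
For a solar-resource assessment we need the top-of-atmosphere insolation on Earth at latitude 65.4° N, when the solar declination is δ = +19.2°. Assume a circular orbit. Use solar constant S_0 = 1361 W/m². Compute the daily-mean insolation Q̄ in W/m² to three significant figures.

cos h₀ = −tan(+65.4°) tan(+19.200°) = -0.7606, h₀ = 2.4351 rad.
Bracket: h₀ sin ϕ sin δ + cos ϕ cos δ sin h₀ = 2.4351×0.90924×0.32887 + 0.41628×0.94438×0.64920 = 0.728148 + 0.255218 = 0.983366.
Q̄ = (S_0/π) × [bracket] = (1361/π) × 0.983366 = 426.0 W/m².

Q̄ ≈ 426 W/m²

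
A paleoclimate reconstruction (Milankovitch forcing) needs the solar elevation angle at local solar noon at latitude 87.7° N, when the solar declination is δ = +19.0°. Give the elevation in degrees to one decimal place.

At local noon the hour angle is zero, so the zenith angle equals |ϕ − δ| = |+87.7° − (+19.000°)| = 68.700°.
Elevation = 90° − 68.700° = 21.3°.

21.3°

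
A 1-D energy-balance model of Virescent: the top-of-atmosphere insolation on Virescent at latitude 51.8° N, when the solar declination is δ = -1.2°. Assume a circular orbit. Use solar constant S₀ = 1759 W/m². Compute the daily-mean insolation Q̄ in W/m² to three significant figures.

cos H₀ = −tan(+51.8°) tan(-1.200°) = 0.0266, H₀ = 1.5442 rad.
Bracket: H₀ sin φ sin δ + cos φ cos δ sin H₀ = 1.5442×0.78586×-0.02094 + 0.61841×0.99978×0.99965 = -0.025411 + 0.618058 = 0.592647.
Q̄ = (S₀/π) × [bracket] = (1759/π) × 0.592647 = 331.8 W/m².

Q̄ ≈ 332 W/m²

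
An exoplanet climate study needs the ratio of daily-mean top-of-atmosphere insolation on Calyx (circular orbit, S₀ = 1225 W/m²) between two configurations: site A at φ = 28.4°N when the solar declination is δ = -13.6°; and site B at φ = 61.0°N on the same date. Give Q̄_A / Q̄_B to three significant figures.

— Configuration A (φ=+28.4°):
cos H₀ = −tan(+28.4°) tan(-13.600°) = 0.1308, H₀ = 1.4396 rad.
Bracket: H₀ sin φ sin δ + cos φ cos δ sin H₀ = 1.4396×0.47562×-0.23514 + 0.87965×0.97196×0.99141 = -0.161001 + 0.847640 = 0.686639.
Q̄ = (S₀/π) × [bracket] = (1225/π) × 0.686639 = 267.74 W/m².
— Configuration B (φ=+61.0°):
cos H₀ = −tan(+61.0°) tan(-13.600°) = 0.4364, H₀ = 1.1192 rad.
Bracket: H₀ sin φ sin δ + cos φ cos δ sin H₀ = 1.1192×0.87462×-0.23514 + 0.48481×0.97196×0.89973 = -0.230173 + 0.423967 = 0.193794.
Q̄ = (S₀/π) × [bracket] = (1225/π) × 0.193794 = 75.566 W/m².
Ratio Q̄_A / Q̄_B = 267.74 / 75.566 = 3.543.

Q̄_A / Q̄_B ≈ 3.54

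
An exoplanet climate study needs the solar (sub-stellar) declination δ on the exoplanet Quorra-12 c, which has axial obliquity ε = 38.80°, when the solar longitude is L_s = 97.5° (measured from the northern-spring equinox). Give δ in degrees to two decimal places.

δ = +38.41°

sin δ = sin ε · sin L_s = sin 38.80° × sin 97.5° = 0.621243.
δ = arcsin(0.621243) = +38.41°.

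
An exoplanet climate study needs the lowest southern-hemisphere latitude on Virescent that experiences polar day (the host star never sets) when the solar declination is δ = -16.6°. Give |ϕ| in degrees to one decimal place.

Polar day requires cos h₀ = −tan ϕ tan δ ≤ −1, i.e. tan ϕ tan δ ≥ 1.
The boundary is |tan ϕ| · |tan δ| = 1, so |ϕ| = 90° − |δ| = 90° − 16.6° = 73.4° in the southern hemisphere.

|ϕ| = 73.4°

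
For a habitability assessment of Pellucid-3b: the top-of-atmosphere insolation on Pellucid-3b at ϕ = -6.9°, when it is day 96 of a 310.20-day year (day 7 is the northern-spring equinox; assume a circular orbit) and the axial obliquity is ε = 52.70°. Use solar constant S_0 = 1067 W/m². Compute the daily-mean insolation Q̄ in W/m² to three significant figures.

Q̄ ≈ 166 W/m²

Solar longitude: L_s = 360° × (96 − 7)/310.20 = 103.288°.
sin δ = sin 52.70° × sin 103.288° = 0.77418, so δ = +50.730°.
cos h₀ = −tan(-6.9°) tan(+50.730°) = 0.1480, h₀ = 1.4222 rad.
Bracket: h₀ sin ϕ sin δ + cos ϕ cos δ sin h₀ = 1.4222×-0.12014×0.77418 + 0.99276×0.63297×0.98899 = -0.132279 + 0.621469 = 0.489190.
Q̄ = (S_0/π) × [bracket] = (1067/π) × 0.489190 = 166.1 W/m².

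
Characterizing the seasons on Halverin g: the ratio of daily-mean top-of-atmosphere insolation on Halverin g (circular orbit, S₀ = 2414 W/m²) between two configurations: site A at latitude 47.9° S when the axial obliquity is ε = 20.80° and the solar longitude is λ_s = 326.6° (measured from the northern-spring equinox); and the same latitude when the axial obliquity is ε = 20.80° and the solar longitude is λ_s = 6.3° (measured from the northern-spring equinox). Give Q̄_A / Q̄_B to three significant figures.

— Configuration A (φ=-47.9°):
Solar declination: sin δ = sin ε · sin λ_s = sin 20.80° × sin 326.6° = -0.19548, so δ = -11.273°.
cos H₀ = −tan(-47.9°) tan(-11.273°) = -0.2206, H₀ = 1.7932 rad.
Bracket: H₀ sin φ sin δ + cos φ cos δ sin H₀ = 1.7932×-0.74198×-0.19548 + 0.67043×0.98071×0.97536 = 0.260090 + 0.641297 = 0.901387.
Q̄ = (S₀/π) × [bracket] = (2414/π) × 0.901387 = 692.63 W/m².
— Configuration B (φ=-47.9°):
Solar declination: sin δ = sin ε · sin λ_s = sin 20.80° × sin 6.3° = 0.03897, so δ = +2.233°.
cos H₀ = −tan(-47.9°) tan(+2.233°) = 0.0432, H₀ = 1.5276 rad.
Bracket: H₀ sin φ sin δ + cos φ cos δ sin H₀ = 1.5276×-0.74198×0.03897 + 0.67043×0.99924×0.99907 = -0.044170 + 0.669297 = 0.625127.
Q̄ = (S₀/π) × [bracket] = (2414/π) × 0.625127 = 480.35 W/m².
Ratio Q̄_A / Q̄_B = 692.63 / 480.35 = 1.442.

Q̄_A / Q̄_B ≈ 1.44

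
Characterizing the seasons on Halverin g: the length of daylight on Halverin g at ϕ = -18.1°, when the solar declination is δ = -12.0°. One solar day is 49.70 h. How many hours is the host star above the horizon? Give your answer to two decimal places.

25.95 h

cos h₀ = −tan ϕ · tan δ = −tan(-18.1°) × tan(-12.000°) = -0.0695, so h₀ = 1.6403 rad = 93.98°.
Daylight = 2h₀/(2π) × 49.70 h = (1.6403/π) × 49.70 = 25.95 h.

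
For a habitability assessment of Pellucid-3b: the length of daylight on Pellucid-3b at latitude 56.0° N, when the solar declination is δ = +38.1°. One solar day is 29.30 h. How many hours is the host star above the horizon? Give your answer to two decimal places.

29.30 h

Sunrise equation: cos h₀ = −tan ϕ · tan δ = -1.1625 ≤ −1, so the host star never sets (polar day) and h₀ = π.
Daylight = 2h₀/(2π) × 29.30 h = (3.1416/π) × 29.30 = 29.30 h.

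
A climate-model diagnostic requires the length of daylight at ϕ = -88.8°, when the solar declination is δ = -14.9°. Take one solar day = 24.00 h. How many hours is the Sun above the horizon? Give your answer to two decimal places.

Sunrise equation: cos h₀ = −tan ϕ · tan δ = -12.7025 ≤ −1, so the Sun never sets (polar day) and h₀ = π.
Daylight = 2h₀/(2π) × 24.00 h = (3.1416/π) × 24.00 = 24.00 h.

24.00 h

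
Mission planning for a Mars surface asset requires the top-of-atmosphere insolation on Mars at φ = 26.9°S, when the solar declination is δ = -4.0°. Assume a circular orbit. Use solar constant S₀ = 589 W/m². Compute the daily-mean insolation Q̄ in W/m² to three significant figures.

Q̄ ≈ 176 W/m²

cos H₀ = −tan(-26.9°) tan(-4.000°) = -0.0355, H₀ = 1.6063 rad.
Bracket: H₀ sin φ sin δ + cos φ cos δ sin H₀ = 1.6063×-0.45243×-0.06976 + 0.89180×0.99756×0.99937 = 0.050697 + 0.889064 = 0.939761.
Q̄ = (S₀/π) × [bracket] = (589/π) × 0.939761 = 176.2 W/m².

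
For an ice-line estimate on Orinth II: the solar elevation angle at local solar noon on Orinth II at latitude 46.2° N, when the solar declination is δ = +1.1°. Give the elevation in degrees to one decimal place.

At local noon the hour angle is zero, so the zenith angle equals |φ − δ| = |+46.2° − (+1.100°)| = 45.100°.
Elevation = 90° − 45.100° = 44.9°.

44.9°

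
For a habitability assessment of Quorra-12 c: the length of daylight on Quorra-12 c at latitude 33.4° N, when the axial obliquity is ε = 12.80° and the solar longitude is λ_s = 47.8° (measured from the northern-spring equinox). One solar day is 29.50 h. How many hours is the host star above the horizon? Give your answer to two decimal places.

Solar declination: sin δ = sin ε · sin λ_s = sin 12.80° × sin 47.8° = 0.16412, so δ = +9.446°.
cos H₀ = −tan φ · tan δ = −tan(+33.4°) × tan(+9.446°) = -0.1097, so H₀ = 1.6807 rad = 96.30°.
Daylight = 2H₀/(2π) × 29.50 h = (1.6807/π) × 29.50 = 15.78 h.

15.78 h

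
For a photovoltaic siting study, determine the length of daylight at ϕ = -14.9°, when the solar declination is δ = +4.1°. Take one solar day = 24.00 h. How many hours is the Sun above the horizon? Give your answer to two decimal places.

cos h₀ = −tan ϕ · tan δ = −tan(-14.9°) × tan(+4.100°) = 0.0191, so h₀ = 1.5517 rad = 88.91°.
Daylight = 2h₀/(2π) × 24.00 h = (1.5517/π) × 24.00 = 11.85 h.

11.85 h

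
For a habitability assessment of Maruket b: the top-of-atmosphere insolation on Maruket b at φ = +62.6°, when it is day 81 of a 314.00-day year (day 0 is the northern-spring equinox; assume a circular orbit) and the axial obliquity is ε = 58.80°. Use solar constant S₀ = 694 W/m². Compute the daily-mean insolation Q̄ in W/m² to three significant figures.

Solar longitude: λ_s = 360° × (81 − 0)/314.00 = 92.866°.
sin δ = sin 58.80° × sin 92.866° = 0.85429, so δ = +58.682°.
cos H₀ = −tan(+62.6°) tan(+58.682°) = -3.1707 ≤ −1 ⇒ polar day, H₀ = π.
Bracket: H₀ sin φ sin δ + cos φ cos δ sin H₀ = 3.1416×0.88782×0.85429 + 0.46020×0.51979×0.00000 = 2.382765 + 0.000000 = 2.382765.
Q̄ = (S₀/π) × [bracket] = (694/π) × 2.382765 = 526.4 W/m².

Q̄ ≈ 526 W/m²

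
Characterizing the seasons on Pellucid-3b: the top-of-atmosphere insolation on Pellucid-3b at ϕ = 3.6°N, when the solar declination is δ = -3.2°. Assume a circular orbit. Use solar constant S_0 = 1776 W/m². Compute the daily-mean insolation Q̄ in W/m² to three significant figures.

Q̄ ≈ 560 W/m²

cos h₀ = −tan(+3.6°) tan(-3.200°) = 0.0035, h₀ = 1.5673 rad.
Bracket: h₀ sin ϕ sin δ + cos ϕ cos δ sin h₀ = 1.5673×0.06279×-0.05582 + 0.99803×0.99844×0.99999 = -0.005493 + 0.996463 = 0.990970.
Q̄ = (S_0/π) × [bracket] = (1776/π) × 0.990970 = 560.2 W/m².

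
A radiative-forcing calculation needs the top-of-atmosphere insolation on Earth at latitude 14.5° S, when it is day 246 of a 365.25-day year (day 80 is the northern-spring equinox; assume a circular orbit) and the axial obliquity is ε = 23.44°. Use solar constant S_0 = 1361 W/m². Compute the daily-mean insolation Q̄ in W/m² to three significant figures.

Solar longitude: L_s = 360° × (246 − 80)/365.25 = 163.614°.
sin δ = sin 23.44° × sin 163.614° = 0.11222, so δ = +6.443°.
cos h₀ = −tan(-14.5°) tan(+6.443°) = 0.0292, h₀ = 1.5416 rad.
Bracket: h₀ sin ϕ sin δ + cos ϕ cos δ sin h₀ = 1.5416×-0.25038×0.11222 + 0.96815×0.99368×0.99957 = -0.043315 + 0.961618 = 0.918303.
Q̄ = (S_0/π) × [bracket] = (1361/π) × 0.918303 = 397.8 W/m².

Q̄ ≈ 398 W/m²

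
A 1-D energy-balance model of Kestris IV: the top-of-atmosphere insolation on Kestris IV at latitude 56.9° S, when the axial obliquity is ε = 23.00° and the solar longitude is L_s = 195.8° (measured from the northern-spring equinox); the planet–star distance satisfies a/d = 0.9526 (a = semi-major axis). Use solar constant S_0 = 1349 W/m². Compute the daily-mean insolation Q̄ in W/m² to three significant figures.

Q̄ ≈ 269 W/m²

Solar declination: sin δ = sin ε · sin L_s = sin 23.00° × sin 195.8° = -0.10639, so δ = -6.107°.
cos h₀ = −tan(-56.9°) tan(-6.107°) = -0.1641, h₀ = 1.7357 rad.
Bracket: h₀ sin ϕ sin δ + cos ϕ cos δ sin h₀ = 1.7357×-0.83772×-0.10639 + 0.54610×0.99432×0.98644 = 0.154694 + 0.535635 = 0.690329.
Inverse-square distance factor (a/d)² = 0.9526² = 0.907447.
Q̄ = (S_0/π) × 0.907447 × [bracket] = (1349/π) × 0.907447 × 0.690329 = 269.0 W/m².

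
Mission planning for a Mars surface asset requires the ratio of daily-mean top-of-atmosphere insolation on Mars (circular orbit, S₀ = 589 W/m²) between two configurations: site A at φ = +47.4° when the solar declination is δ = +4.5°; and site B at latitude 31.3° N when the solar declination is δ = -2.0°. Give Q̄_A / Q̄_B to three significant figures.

Q̄_A / Q̄_B ≈ 0.930

— Configuration A (φ=+47.4°):
cos H₀ = −tan(+47.4°) tan(+4.500°) = -0.0856, H₀ = 1.6565 rad.
Bracket: H₀ sin φ sin δ + cos φ cos δ sin H₀ = 1.6565×0.73610×0.07846 + 0.67688×0.99692×0.99633 = 0.095670 + 0.672319 = 0.767989.
Q̄ = (S₀/π) × [bracket] = (589/π) × 0.767989 = 143.99 W/m².
— Configuration B (φ=+31.3°):
cos H₀ = −tan(+31.3°) tan(-2.000°) = 0.0212, H₀ = 1.5496 rad.
Bracket: H₀ sin φ sin δ + cos φ cos δ sin H₀ = 1.5496×0.51952×-0.03490 + 0.85446×0.99939×0.99977 = -0.028096 + 0.853742 = 0.825646.
Q̄ = (S₀/π) × [bracket] = (589/π) × 0.825646 = 154.80 W/m².
Ratio Q̄_A / Q̄_B = 143.99 / 154.80 = 0.9302.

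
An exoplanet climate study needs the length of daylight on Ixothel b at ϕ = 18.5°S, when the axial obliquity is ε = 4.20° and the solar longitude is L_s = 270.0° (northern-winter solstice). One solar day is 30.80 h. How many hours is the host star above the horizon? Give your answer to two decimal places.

Solar declination: sin δ = sin ε · sin L_s = sin 4.20° × sin 270.0° = -0.07324, so δ = -4.200°.
cos h₀ = −tan ϕ · tan δ = −tan(-18.5°) × tan(-4.200°) = -0.0246, so h₀ = 1.5954 rad = 91.41°.
Daylight = 2h₀/(2π) × 30.80 h = (1.5954/π) × 30.80 = 15.64 h.

15.64 h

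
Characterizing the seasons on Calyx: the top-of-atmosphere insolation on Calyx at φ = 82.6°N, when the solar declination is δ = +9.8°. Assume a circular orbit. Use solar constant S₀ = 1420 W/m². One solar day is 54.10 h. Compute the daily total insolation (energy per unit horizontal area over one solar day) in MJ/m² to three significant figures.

cos H₀ = −tan(+82.6°) tan(+9.800°) = -1.3299 ≤ −1 ⇒ polar day, H₀ = π.
Bracket: H₀ sin φ sin δ + cos φ cos δ sin H₀ = 3.1416×0.99167×0.17021 + 0.12880×0.98541×0.00000 = 0.530277 + 0.000000 = 0.530277.
Q̄ = (S₀/π) × [bracket] = (1420/π) × 0.530277 = 239.69 W/m².
Daily total = Q̄ × 54.10 h × 3600 s/h = 239.69 × 54.10 × 3600 / 10⁶ = 46.68 MJ/m².

46.7 MJ/m²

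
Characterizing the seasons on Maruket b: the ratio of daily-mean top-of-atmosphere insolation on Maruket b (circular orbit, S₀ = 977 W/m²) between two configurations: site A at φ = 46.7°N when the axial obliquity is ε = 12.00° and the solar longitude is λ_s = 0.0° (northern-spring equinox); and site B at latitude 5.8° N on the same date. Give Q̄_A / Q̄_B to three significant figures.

Q̄_A / Q̄_B ≈ 0.689

— Configuration A (φ=+46.7°):
Solar declination: sin δ = sin ε · sin λ_s = sin 12.00° × sin 0.0° = 0.00000, so δ = +0.000°.
cos H₀ = −tan(+46.7°) tan(+0.000°) = -0.0000, H₀ = 1.5708 rad.
Bracket: H₀ sin φ sin δ + cos φ cos δ sin H₀ = 1.5708×0.72777×0.00000 + 0.68582×1.00000×1.00000 = 0.000000 + 0.685820 = 0.685820.
Q̄ = (S₀/π) × [bracket] = (977/π) × 0.685820 = 213.28 W/m².
— Configuration B (φ=+5.8°):
cos H₀ = −tan(+5.8°) tan(+0.000°) = -0.0000, H₀ = 1.5708 rad.
Bracket: H₀ sin φ sin δ + cos φ cos δ sin H₀ = 1.5708×0.10106×0.00000 + 0.99488×1.00000×1.00000 = 0.000000 + 0.994880 = 0.994880.
Q̄ = (S₀/π) × [bracket] = (977/π) × 0.994880 = 309.40 W/m².
Ratio Q̄_A / Q̄_B = 213.28 / 309.40 = 0.6893.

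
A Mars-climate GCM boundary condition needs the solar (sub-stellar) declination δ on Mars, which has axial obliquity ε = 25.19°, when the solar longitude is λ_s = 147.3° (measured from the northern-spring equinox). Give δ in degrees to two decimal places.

δ = +13.29°

sin δ = sin ε · sin λ_s = sin 25.19° × sin 147.3° = 0.229938.
δ = arcsin(0.229938) = +13.29°.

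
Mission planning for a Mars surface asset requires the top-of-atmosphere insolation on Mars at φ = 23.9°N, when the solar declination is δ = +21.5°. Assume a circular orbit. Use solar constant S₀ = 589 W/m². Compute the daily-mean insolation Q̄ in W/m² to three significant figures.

cos H₀ = −tan(+23.9°) tan(+21.500°) = -0.1746, H₀ = 1.7463 rad.
Bracket: H₀ sin φ sin δ + cos φ cos δ sin H₀ = 1.7463×0.40514×0.36650 + 0.91425×0.93042×0.98465 = 0.259297 + 0.837579 = 1.096876.
Q̄ = (S₀/π) × [bracket] = (589/π) × 1.096876 = 205.6 W/m².

Q̄ ≈ 206 W/m²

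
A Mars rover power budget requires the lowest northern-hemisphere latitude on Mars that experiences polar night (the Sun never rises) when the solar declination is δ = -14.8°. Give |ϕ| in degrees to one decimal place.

Polar night requires cos h₀ = −tan ϕ tan δ ≥ 1, i.e. tan ϕ tan δ ≤ −1.
The boundary is |tan ϕ| · |tan δ| = 1, so |ϕ| = 90° − |δ| = 90° − 14.8° = 75.2° in the northern hemisphere.

|ϕ| = 75.2°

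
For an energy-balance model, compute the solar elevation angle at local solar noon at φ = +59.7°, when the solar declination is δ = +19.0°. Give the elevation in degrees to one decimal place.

At local noon the hour angle is zero, so the zenith angle equals |φ − δ| = |+59.7° − (+19.000°)| = 40.700°.
Elevation = 90° − 40.700° = 49.3°.

49.3°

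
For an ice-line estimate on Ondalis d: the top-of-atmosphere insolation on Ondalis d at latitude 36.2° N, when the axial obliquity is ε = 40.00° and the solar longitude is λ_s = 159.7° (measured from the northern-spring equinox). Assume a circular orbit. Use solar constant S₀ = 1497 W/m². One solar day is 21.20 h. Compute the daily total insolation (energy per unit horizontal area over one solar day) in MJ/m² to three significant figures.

36.5 MJ/m²

Solar declination: sin δ = sin ε · sin λ_s = sin 40.00° × sin 159.7° = 0.22301, so δ = +12.886°.
cos H₀ = −tan(+36.2°) tan(+12.886°) = -0.1674, H₀ = 1.7390 rad.
Bracket: H₀ sin φ sin δ + cos φ cos δ sin H₀ = 1.7390×0.59061×0.22301 + 0.80696×0.97482×0.98588 = 0.229047 + 0.775533 = 1.004580.
Q̄ = (S₀/π) × [bracket] = (1497/π) × 1.004580 = 478.69 W/m².
Daily total = Q̄ × 21.20 h × 3600 s/h = 478.69 × 21.20 × 3600 / 10⁶ = 36.53 MJ/m².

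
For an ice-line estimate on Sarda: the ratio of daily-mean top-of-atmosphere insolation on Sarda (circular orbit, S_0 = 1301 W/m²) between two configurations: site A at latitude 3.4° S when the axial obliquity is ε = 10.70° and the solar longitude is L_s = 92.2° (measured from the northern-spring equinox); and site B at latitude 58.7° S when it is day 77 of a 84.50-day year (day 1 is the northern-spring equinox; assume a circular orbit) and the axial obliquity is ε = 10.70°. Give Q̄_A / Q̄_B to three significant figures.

Q̄_A / Q̄_B ≈ 1.43

— Configuration A (ϕ=-3.4°):
Solar declination: sin δ = sin ε · sin L_s = sin 10.70° × sin 92.2° = 0.18553, so δ = +10.692°.
cos h₀ = −tan(-3.4°) tan(+10.692°) = 0.0112, h₀ = 1.5596 rad.
Bracket: h₀ sin ϕ sin δ + cos ϕ cos δ sin h₀ = 1.5596×-0.05931×0.18553 + 0.99824×0.98264×0.99994 = -0.017162 + 0.980852 = 0.963690.
Q̄ = (S_0/π) × [bracket] = (1301/π) × 0.963690 = 399.08 W/m².
— Configuration B (ϕ=-58.7°):
Solar longitude: L_s = 360° × (77 − 1)/84.50 = 323.787°.
sin δ = sin 10.70° × sin 323.787° = -0.10969, so δ = -6.297°.
cos h₀ = −tan(-58.7°) tan(-6.297°) = -0.1815, h₀ = 1.7533 rad.
Bracket: h₀ sin ϕ sin δ + cos ϕ cos δ sin h₀ = 1.7533×-0.85446×-0.10969 + 0.51952×0.99397×0.98339 = 0.164329 + 0.507810 = 0.672139.
Q̄ = (S_0/π) × [bracket] = (1301/π) × 0.672139 = 278.35 W/m².
Ratio Q̄_A / Q̄_B = 399.08 / 278.35 = 1.434.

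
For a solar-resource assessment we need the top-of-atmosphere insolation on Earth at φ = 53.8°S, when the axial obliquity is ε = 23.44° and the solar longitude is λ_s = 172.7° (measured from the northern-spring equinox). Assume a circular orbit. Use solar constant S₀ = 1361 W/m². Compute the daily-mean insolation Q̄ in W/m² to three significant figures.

Solar declination: sin δ = sin ε · sin λ_s = sin 23.44° × sin 172.7° = 0.05054, so δ = +2.897°.
cos H₀ = −tan(-53.8°) tan(+2.897°) = 0.0691, H₀ = 1.5016 rad.
Bracket: H₀ sin φ sin δ + cos φ cos δ sin H₀ = 1.5016×-0.80696×0.05054 + 0.59061×0.99872×0.99761 = -0.061241 + 0.588444 = 0.527203.
Q̄ = (S₀/π) × [bracket] = (1361/π) × 0.527203 = 228.4 W/m².

Q̄ ≈ 228 W/m²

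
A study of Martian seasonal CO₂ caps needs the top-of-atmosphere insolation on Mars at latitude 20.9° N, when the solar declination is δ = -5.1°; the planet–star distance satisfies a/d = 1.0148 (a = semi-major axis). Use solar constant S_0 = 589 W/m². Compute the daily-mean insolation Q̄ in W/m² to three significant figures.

Q̄ ≈ 170 W/m²

cos h₀ = −tan(+20.9°) tan(-5.100°) = 0.0341, h₀ = 1.5367 rad.
Bracket: h₀ sin ϕ sin δ + cos ϕ cos δ sin h₀ = 1.5367×0.35674×-0.08889 + 0.93420×0.99604×0.99942 = -0.048730 + 0.929961 = 0.881231.
Inverse-square distance factor (a/d)² = 1.0148² = 1.029819.
Q̄ = (S_0/π) × 1.029819 × [bracket] = (589/π) × 1.029819 × 0.881231 = 170.1 W/m².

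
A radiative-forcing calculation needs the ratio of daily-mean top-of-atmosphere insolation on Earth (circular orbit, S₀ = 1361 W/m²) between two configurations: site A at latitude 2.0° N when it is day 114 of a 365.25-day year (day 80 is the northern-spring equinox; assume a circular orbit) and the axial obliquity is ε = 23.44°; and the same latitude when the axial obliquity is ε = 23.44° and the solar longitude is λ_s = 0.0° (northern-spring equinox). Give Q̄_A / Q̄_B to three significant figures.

— Configuration A (φ=+2.0°):
Solar longitude: λ_s = 360° × (114 − 80)/365.25 = 33.511°.
sin δ = sin 23.44° × sin 33.511° = 0.21962, so δ = +12.687°.
cos H₀ = −tan(+2.0°) tan(+12.687°) = -0.0079, H₀ = 1.5787 rad.
Bracket: H₀ sin φ sin δ + cos φ cos δ sin H₀ = 1.5787×0.03490×0.21962 + 0.99939×0.97559×0.99997 = 0.012100 + 0.974966 = 0.987066.
Q̄ = (S₀/π) × [bracket] = (1361/π) × 0.987066 = 427.62 W/m².
— Configuration B (φ=+2.0°):
Solar declination: sin δ = sin ε · sin λ_s = sin 23.44° × sin 0.0° = 0.00000, so δ = +0.000°.
cos H₀ = −tan(+2.0°) tan(+0.000°) = -0.0000, H₀ = 1.5708 rad.
Bracket: H₀ sin φ sin δ + cos φ cos δ sin H₀ = 1.5708×0.03490×0.00000 + 0.99939×1.00000×1.00000 = 0.000000 + 0.999390 = 0.999390.
Q̄ = (S₀/π) × [bracket] = (1361/π) × 0.999390 = 432.96 W/m².
Ratio Q̄_A / Q̄_B = 427.62 / 432.96 = 0.9877.

Q̄_A / Q̄_B ≈ 0.988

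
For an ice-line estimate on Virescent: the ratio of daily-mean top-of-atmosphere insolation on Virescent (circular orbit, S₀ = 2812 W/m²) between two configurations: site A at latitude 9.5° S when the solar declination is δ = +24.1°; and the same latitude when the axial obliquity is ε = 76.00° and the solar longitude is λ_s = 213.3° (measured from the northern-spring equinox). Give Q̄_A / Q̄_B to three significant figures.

— Configuration A (φ=-9.5°):
cos H₀ = −tan(-9.5°) tan(+24.100°) = 0.0749, H₀ = 1.4959 rad.
Bracket: H₀ sin φ sin δ + cos φ cos δ sin H₀ = 1.4959×-0.16505×0.40833 + 0.98629×0.91283×0.99719 = -0.100816 + 0.897785 = 0.796969.
Q̄ = (S₀/π) × [bracket] = (2812/π) × 0.796969 = 713.36 W/m².
— Configuration B (φ=-9.5°):
Solar declination: sin δ = sin ε · sin λ_s = sin 76.00° × sin 213.3° = -0.53271, so δ = -32.189°.
cos H₀ = −tan(-9.5°) tan(-32.189°) = -0.1053, H₀ = 1.6763 rad.
Bracket: H₀ sin φ sin δ + cos φ cos δ sin H₀ = 1.6763×-0.16505×-0.53271 + 0.98629×0.84630×0.99444 = 0.147387 + 0.830056 = 0.977443.
Q̄ = (S₀/π) × [bracket] = (2812/π) × 0.977443 = 874.90 W/m².
Ratio Q̄_A / Q̄_B = 713.36 / 874.90 = 0.8154.

Q̄_A / Q̄_B ≈ 0.815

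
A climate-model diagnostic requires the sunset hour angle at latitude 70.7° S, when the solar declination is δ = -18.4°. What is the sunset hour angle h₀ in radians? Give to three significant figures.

h₀ = 2.82 rad

cos h₀ = −tan ϕ · tan δ = −tan(-70.7°) × tan(-18.400°) = -0.9499, so h₀ = 2.8238 rad = 161.79°.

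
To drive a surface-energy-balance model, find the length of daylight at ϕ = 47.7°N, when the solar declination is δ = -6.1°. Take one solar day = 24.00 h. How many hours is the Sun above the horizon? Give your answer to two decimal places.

11.10 h

cos h₀ = −tan ϕ · tan δ = −tan(+47.7°) × tan(-6.100°) = 0.1174, so h₀ = 1.4531 rad = 83.26°.
Daylight = 2h₀/(2π) × 24.00 h = (1.4531/π) × 24.00 = 11.10 h.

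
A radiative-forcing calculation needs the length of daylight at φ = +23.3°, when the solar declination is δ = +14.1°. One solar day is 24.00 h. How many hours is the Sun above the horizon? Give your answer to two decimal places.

cos H₀ = −tan φ · tan δ = −tan(+23.3°) × tan(+14.100°) = -0.1082, so H₀ = 1.6792 rad = 96.21°.
Daylight = 2H₀/(2π) × 24.00 h = (1.6792/π) × 24.00 = 12.83 h.

12.83 h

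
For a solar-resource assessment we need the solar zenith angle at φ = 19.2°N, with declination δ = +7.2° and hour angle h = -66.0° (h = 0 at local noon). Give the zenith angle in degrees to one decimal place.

θ_z = 65.0°

cos θ_z = sin φ sin δ + cos φ cos δ cos h = 0.041218 + 0.381084 = 0.422302.
θ_z = arccos(0.422302) = 65.0°.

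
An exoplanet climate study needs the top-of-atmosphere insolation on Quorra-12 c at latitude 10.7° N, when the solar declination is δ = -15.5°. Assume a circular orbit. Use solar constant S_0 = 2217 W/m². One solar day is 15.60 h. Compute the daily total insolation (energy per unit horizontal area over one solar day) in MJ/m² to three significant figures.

cos h₀ = −tan(+10.7°) tan(-15.500°) = 0.0524, h₀ = 1.5184 rad.
Bracket: h₀ sin ϕ sin δ + cos ϕ cos δ sin h₀ = 1.5184×0.18567×-0.26724 + 0.98261×0.96363×0.99863 = -0.075341 + 0.945575 = 0.870234.
Q̄ = (S_0/π) × [bracket] = (2217/π) × 0.870234 = 614.12 W/m².
Daily total = Q̄ × 15.60 h × 3600 s/h = 614.12 × 15.60 × 3600 / 10⁶ = 34.49 MJ/m².

34.5 MJ/m²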